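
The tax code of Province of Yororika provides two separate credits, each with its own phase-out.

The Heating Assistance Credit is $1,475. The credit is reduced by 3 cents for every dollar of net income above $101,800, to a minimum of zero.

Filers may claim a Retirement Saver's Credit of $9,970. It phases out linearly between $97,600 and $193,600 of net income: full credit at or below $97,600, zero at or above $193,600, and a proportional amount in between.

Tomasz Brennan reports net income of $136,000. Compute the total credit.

$6,431

Heating Assistance Credit: 3% of the $34,200 excess over $101,800 is $1,026; credit = $1,475 − $1,026 = $449.
Retirement Saver's Credit: $136,000 is $38,400 into a $96,000 phase-out range, leaving 57,600/96,000 of the credit: $9,970 × 57,600/96,000 = $5,982.
Total: $449 + $5,982 = $6,431.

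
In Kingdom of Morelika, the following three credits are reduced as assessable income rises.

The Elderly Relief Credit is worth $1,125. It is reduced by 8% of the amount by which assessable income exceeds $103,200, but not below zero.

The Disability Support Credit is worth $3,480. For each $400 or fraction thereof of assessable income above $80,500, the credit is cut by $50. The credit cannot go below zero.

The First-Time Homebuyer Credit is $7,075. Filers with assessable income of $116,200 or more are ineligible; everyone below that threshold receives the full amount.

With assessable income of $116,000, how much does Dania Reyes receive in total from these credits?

Elderly Relief Credit: 8% of the $12,800 excess over $103,200 is $1,024; credit = $1,125 − $1,024 = $101.
Disability Support Credit: income exceeds $80,500 by $35,500 → 89 increments × $50 = $4,450 ≥ base, so the credit is $0.
First-Time Homebuyer Credit: $116,000 is below the $116,200 cutoff, so the full $7,075 applies.
Total: $101 + $0 + $7,075 = $7,176.

$7,176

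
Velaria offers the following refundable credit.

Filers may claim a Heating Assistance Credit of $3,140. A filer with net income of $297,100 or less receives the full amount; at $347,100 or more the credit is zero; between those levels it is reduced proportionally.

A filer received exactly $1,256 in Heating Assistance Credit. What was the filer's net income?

$327,100

$1,256 is 1,256/3,140 of the full $3,140, so 1,884/3,140 of the $50,000 range has been used: income = $297,100 + $50,000 × 1,884/3,140 = $327,100.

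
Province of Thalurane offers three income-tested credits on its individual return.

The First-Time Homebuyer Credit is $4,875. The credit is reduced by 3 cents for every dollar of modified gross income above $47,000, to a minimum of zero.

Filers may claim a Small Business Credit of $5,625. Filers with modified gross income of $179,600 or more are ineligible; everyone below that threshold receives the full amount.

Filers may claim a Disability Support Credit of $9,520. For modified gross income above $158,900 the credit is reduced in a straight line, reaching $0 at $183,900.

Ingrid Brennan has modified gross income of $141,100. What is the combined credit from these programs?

$17,197

First-Time Homebuyer Credit: 3% of the $94,100 excess over $47,000 is $2,823; credit = $4,875 − $2,823 = $2,052.
Small Business Credit: $141,100 is below the $179,600 cutoff, so the full $5,625 applies.
Disability Support Credit: $141,100 is at or below the $158,900 threshold, so the full $9,520 applies.
Total: $2,052 + $5,625 + $9,520 = $17,197.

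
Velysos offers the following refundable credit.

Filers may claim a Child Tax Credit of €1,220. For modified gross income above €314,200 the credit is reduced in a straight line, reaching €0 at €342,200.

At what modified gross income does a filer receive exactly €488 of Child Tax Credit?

€331,000

€488 is 488/1,220 of the full €1,220, so 732/1,220 of the €28,000 range has been used: income = €314,200 + €28,000 × 732/1,220 = €331,000.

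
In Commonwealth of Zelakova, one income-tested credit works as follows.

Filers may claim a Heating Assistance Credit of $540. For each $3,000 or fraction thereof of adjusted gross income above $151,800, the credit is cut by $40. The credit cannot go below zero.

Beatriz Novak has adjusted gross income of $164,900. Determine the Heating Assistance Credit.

Heating Assistance Credit: income exceeds $151,800 by $13,100, which is 5 full-or-partial $3,000 increments; reduction = 5 × $40 = $200, leaving $340.

$340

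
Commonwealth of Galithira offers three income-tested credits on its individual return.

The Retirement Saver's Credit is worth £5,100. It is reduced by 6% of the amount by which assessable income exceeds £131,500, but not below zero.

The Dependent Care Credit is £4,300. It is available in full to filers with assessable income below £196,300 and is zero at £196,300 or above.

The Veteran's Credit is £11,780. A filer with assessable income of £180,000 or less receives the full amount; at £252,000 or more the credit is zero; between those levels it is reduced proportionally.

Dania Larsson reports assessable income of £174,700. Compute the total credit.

Retirement Saver's Credit: 6% of the £43,200 excess over £131,500 is £2,592; credit = £5,100 − £2,592 = £2,508.
Dependent Care Credit: £174,700 is below the £196,300 cutoff, so the full £4,300 applies.
Veteran's Credit: £174,700 is at or below the £180,000 threshold, so the full £11,780 applies.
Total: £2,508 + £4,300 + £11,780 = £18,588.

£18,588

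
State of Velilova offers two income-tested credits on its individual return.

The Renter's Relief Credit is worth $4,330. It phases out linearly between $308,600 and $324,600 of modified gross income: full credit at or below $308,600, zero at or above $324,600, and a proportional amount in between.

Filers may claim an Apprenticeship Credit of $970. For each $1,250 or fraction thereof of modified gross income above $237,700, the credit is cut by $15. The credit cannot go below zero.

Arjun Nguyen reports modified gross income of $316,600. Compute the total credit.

$2,175

Renter's Relief Credit: $316,600 is $8,000 into a $16,000 phase-out range, leaving 8,000/16,000 of the credit: $4,330 × 8,000/16,000 = $2,165.
Apprenticeship Credit: income exceeds $237,700 by $78,900, which is 64 full-or-partial $1,250 increments; reduction = 64 × $15 = $960, leaving $10.
Total: $2,165 + $10 = $2,175.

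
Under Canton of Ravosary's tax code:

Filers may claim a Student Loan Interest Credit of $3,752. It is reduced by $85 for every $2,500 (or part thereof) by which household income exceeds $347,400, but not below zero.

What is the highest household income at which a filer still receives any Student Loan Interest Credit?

$457,400

After 44 increments the reduction is 44 × $85 = $3,740, leaving $12; one more increment wipes it out. Increment 44 ends at excess 44 × $2,500 = $110,000, so the highest qualifying income is $347,400 + $110,000 = $457,400.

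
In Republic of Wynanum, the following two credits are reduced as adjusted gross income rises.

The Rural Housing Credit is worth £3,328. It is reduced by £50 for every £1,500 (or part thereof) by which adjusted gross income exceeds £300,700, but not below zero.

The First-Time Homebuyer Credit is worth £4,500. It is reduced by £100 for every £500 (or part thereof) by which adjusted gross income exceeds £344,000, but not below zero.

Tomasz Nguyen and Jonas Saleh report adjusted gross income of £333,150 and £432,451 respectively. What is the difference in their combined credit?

Tomasz (£333,150): Rural Housing Credit: income exceeds £300,700 by £32,450, which is 22 full-or-partial £1,500 increments; reduction = 22 × £50 = £1,100, leaving £2,228. First-Time Homebuyer Credit: £333,150 is at or below the £344,000 threshold, so the full £4,500 applies. total £2,228 + £4,500 = £6,728
Jonas (£432,451): Rural Housing Credit: income exceeds £300,700 by £131,751 → 88 increments × £50 = £4,400 ≥ base, so the credit is £0. First-Time Homebuyer Credit: income exceeds £344,000 by £88,451 → 177 increments × £100 = £17,700 ≥ base, so the credit is £0. total £0 + £0 = £0
Difference: |£6,728 − £0| = £6,728.

£6,728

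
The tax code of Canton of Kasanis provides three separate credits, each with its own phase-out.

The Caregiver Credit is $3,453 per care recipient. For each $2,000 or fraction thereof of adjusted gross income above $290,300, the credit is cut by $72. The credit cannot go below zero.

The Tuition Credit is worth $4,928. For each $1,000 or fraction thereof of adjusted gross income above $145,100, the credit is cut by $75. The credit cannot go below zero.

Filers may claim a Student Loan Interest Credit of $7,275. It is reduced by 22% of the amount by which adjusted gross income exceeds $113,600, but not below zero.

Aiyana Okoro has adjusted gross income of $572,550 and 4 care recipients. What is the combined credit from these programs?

$3,588

Caregiver Credit: base = 4 × $3,453 = $13,812. income exceeds $290,300 by $282,250, which is 142 full-or-partial $2,000 increments; reduction = 142 × $72 = $10,224, leaving $3,588.
Tuition Credit: income exceeds $145,100 by $427,450 → 428 increments × $75 = $32,100 ≥ base, so the credit is $0.
Student Loan Interest Credit: 22% of the $458,950 excess over $113,600 is $100,969 ≥ base, so the credit is $0.
Total: $3,588 + $0 + $0 = $3,588.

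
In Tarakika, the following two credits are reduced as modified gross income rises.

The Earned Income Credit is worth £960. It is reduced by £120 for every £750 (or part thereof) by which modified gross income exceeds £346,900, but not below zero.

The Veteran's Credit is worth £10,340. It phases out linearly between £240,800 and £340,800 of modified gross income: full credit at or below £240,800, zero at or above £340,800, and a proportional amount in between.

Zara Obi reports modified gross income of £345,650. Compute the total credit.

£960

Earned Income Credit: £345,650 is at or below the £346,900 threshold, so the full £960 applies.
Veteran's Credit: £345,650 is at or above £340,800, so the credit is £0.
Total: £960 + £0 = £960.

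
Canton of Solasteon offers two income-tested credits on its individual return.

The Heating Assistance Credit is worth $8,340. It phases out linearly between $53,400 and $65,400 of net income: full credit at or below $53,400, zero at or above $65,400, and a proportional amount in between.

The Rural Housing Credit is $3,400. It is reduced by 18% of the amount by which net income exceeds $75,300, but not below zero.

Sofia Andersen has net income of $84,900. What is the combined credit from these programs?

Heating Assistance Credit: $84,900 is at or above $65,400, so the credit is $0.
Rural Housing Credit: 18% of the $9,600 excess over $75,300 is $1,728; credit = $3,400 − $1,728 = $1,672.
Total: $0 + $1,672 = $1,672.

$1,672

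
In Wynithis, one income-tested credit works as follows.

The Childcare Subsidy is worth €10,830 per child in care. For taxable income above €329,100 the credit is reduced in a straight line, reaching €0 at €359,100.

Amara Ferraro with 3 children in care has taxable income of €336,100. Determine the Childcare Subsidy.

Childcare Subsidy: base = 3 × €10,830 = €32,490. €336,100 is €7,000 into a €30,000 phase-out range, leaving 23,000/30,000 of the credit: €32,490 × 23,000/30,000 = €24,909.

€24,909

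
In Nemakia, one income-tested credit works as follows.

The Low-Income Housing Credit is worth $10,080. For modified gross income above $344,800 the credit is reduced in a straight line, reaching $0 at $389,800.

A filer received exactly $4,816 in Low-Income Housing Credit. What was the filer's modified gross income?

$4,816 is 4,816/10,080 of the full $10,080, so 5,264/10,080 of the $45,000 range has been used: income = $344,800 + $45,000 × 5,264/10,080 = $368,300.

$368,300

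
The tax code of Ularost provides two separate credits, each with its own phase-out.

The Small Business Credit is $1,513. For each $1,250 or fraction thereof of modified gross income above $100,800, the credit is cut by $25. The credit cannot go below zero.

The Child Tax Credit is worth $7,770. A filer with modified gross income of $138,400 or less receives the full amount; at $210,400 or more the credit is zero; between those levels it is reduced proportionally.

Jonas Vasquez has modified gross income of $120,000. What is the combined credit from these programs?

Small Business Credit: income exceeds $100,800 by $19,200, which is 16 full-or-partial $1,250 increments; reduction = 16 × $25 = $400, leaving $1,113.
Child Tax Credit: $120,000 is at or below the $138,400 threshold, so the full $7,770 applies.
Total: $1,113 + $7,770 = $8,883.

$8,883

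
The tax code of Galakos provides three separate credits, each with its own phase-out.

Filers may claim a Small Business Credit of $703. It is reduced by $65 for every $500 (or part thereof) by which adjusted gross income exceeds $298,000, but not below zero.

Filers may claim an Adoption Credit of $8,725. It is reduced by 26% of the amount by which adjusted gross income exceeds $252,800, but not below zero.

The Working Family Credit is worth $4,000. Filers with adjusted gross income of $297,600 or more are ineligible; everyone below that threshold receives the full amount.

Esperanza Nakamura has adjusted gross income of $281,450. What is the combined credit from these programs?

$5,979

Small Business Credit: $281,450 is at or below the $298,000 threshold, so the full $703 applies.
Adoption Credit: 26% of the $28,650 excess over $252,800 is $7,449; credit = $8,725 − $7,449 = $1,276.
Working Family Credit: $281,450 is below the $297,600 cutoff, so the full $4,000 applies.
Total: $703 + $1,276 + $4,000 = $5,979.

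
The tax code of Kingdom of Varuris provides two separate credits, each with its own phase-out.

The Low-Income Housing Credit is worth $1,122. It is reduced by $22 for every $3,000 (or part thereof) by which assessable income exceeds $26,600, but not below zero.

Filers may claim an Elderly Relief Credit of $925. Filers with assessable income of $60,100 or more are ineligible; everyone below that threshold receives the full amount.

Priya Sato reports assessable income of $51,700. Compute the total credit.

Low-Income Housing Credit: income exceeds $26,600 by $25,100, which is 9 full-or-partial $3,000 increments; reduction = 9 × $22 = $198, leaving $924.
Elderly Relief Credit: $51,700 is below the $60,100 cutoff, so the full $925 applies.
Total: $924 + $925 = $1,849.

$1,849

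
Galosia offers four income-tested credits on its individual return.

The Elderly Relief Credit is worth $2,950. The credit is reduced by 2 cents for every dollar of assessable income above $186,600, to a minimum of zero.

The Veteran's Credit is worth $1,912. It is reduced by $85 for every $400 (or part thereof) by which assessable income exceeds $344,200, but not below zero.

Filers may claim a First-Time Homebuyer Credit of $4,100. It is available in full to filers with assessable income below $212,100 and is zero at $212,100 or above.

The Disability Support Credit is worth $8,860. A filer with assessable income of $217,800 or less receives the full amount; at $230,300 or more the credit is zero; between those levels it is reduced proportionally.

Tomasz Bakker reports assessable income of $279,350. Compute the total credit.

$3,007

Elderly Relief Credit: 2% of the $92,750 excess over $186,600 is $1,855; credit = $2,950 − $1,855 = $1,095.
Veteran's Credit: $279,350 is at or below the $344,200 threshold, so the full $1,912 applies.
First-Time Homebuyer Credit: $279,350 meets or exceeds the $212,100 cutoff, so the credit is $0.
Disability Support Credit: $279,350 is at or above $230,300, so the credit is $0.
Total: $1,095 + $1,912 + $0 + $0 = $3,007.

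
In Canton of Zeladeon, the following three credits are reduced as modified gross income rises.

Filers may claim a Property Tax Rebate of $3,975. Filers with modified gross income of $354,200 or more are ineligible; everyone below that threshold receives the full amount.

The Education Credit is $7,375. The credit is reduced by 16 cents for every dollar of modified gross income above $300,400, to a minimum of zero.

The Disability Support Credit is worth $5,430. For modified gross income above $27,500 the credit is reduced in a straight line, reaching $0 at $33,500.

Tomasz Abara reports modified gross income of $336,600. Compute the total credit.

$5,558

Property Tax Rebate: $336,600 is below the $354,200 cutoff, so the full $3,975 applies.
Education Credit: 16% of the $36,200 excess over $300,400 is $5,792; credit = $7,375 − $5,792 = $1,583.
Disability Support Credit: $336,600 is at or above $33,500, so the credit is $0.
Total: $3,975 + $1,583 + $0 = $5,558.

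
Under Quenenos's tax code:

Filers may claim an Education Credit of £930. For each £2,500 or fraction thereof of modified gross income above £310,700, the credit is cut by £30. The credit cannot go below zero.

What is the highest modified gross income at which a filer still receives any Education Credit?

£385,700

After 30 increments the reduction is 30 × £30 = £900, leaving £30; one more increment wipes it out. Increment 30 ends at excess 30 × £2,500 = £75,000, so the highest qualifying income is £310,700 + £75,000 = £385,700.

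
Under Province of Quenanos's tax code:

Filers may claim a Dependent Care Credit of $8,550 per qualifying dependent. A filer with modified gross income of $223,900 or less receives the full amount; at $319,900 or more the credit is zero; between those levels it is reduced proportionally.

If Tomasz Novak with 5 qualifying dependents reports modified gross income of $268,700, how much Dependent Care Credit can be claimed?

$22,800

Dependent Care Credit: base = 5 × $8,550 = $42,750. $268,700 is $44,800 into a $96,000 phase-out range, leaving 51,200/96,000 of the credit: $42,750 × 51,200/96,000 = $22,800.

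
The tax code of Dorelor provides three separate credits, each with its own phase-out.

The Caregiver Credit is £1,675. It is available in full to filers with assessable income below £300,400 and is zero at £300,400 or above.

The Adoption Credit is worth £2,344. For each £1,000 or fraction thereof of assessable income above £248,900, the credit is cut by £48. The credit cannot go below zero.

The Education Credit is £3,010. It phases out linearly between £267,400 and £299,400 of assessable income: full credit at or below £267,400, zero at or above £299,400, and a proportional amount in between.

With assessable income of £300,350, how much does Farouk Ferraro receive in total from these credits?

Caregiver Credit: £300,350 is below the £300,400 cutoff, so the full £1,675 applies.
Adoption Credit: income exceeds £248,900 by £51,450 → 52 increments × £48 = £2,496 ≥ base, so the credit is £0.
Education Credit: £300,350 is at or above £299,400, so the credit is £0.
Total: £1,675 + £0 + £0 = £1,675.

£1,675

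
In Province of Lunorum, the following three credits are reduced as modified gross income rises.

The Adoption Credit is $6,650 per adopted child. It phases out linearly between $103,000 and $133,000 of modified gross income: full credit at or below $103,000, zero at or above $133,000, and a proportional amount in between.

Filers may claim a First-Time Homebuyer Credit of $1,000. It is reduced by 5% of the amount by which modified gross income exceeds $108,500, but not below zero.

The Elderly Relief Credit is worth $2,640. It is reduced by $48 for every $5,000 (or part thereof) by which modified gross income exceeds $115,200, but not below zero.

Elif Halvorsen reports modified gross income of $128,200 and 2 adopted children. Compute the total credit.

Adoption Credit: base = 2 × $6,650 = $13,300. $128,200 is $25,200 into a $30,000 phase-out range, leaving 4,800/30,000 of the credit: $13,300 × 4,800/30,000 = $2,128.
First-Time Homebuyer Credit: 5% of the $19,700 excess over $108,500 is $985; credit = $1,000 − $985 = $15.
Elderly Relief Credit: income exceeds $115,200 by $13,000, which is 3 full-or-partial $5,000 increments; reduction = 3 × $48 = $144, leaving $2,496.
Total: $2,128 + $15 + $2,496 = $4,639.

$4,639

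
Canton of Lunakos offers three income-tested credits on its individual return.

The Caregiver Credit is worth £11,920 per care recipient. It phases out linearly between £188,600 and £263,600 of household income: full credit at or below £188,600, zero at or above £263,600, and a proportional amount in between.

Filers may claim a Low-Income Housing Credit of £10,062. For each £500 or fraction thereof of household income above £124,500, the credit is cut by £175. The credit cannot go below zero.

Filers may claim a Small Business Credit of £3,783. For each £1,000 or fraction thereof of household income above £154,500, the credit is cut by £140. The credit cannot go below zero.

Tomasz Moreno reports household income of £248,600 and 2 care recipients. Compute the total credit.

£4,768

Caregiver Credit: base = 2 × £11,920 = £23,840. £248,600 is £60,000 into a £75,000 phase-out range, leaving 15,000/75,000 of the credit: £23,840 × 15,000/75,000 = £4,768.
Low-Income Housing Credit: income exceeds £124,500 by £124,100 → 249 increments × £175 = £43,575 ≥ base, so the credit is £0.
Small Business Credit: income exceeds £154,500 by £94,100 → 95 increments × £140 = £13,300 ≥ base, so the credit is £0.
Total: £4,768 + £0 + £0 = £4,768.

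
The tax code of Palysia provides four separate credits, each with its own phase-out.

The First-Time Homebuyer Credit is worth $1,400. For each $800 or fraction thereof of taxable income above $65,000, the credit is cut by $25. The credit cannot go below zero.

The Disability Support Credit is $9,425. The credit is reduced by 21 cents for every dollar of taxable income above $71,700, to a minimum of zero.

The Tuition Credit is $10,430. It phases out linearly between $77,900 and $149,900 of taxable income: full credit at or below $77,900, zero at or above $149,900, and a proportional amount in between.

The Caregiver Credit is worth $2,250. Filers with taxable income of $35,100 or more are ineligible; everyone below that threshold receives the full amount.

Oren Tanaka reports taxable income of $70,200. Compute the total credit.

First-Time Homebuyer Credit: income exceeds $65,000 by $5,200, which is 7 full-or-partial $800 increments; reduction = 7 × $25 = $175, leaving $1,225.
Disability Support Credit: $70,200 is at or below the $71,700 threshold, so the full $9,425 applies.
Tuition Credit: $70,200 is at or below the $77,900 threshold, so the full $10,430 applies.
Caregiver Credit: $70,200 meets or exceeds the $35,100 cutoff, so the credit is $0.
Total: $1,225 + $9,425 + $10,430 + $0 = $21,080.

$21,080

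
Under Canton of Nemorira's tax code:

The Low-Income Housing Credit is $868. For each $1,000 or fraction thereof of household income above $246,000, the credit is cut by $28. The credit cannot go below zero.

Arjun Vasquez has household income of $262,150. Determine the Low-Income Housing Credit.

Low-Income Housing Credit: income exceeds $246,000 by $16,150, which is 17 full-or-partial $1,000 increments; reduction = 17 × $28 = $476, leaving $392.

$392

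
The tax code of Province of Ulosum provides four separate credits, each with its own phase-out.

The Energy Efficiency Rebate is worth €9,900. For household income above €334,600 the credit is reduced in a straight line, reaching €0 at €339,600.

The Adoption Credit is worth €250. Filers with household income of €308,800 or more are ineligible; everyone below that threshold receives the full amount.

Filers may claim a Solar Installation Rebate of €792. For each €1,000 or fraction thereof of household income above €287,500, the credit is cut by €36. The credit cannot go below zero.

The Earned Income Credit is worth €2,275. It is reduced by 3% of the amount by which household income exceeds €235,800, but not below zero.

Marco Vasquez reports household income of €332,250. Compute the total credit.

Energy Efficiency Rebate: €332,250 is at or below the €334,600 threshold, so the full €9,900 applies.
Adoption Credit: €332,250 meets or exceeds the €308,800 cutoff, so the credit is €0.
Solar Installation Rebate: income exceeds €287,500 by €44,750 → 45 increments × €36 = €1,620 ≥ base, so the credit is €0.
Earned Income Credit: 3% of the €96,450 excess over €235,800 is €2,893.50 ≥ base, so the credit is €0.
Total: €9,900 + €0 + €0 + €0 = €9,900.

€9,900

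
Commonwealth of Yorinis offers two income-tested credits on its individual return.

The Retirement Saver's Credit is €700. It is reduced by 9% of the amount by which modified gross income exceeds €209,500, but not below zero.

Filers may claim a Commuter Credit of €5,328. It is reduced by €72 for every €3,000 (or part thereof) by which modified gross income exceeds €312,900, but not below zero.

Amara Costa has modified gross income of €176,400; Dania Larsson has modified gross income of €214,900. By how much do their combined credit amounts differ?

Amara (€176,400): Retirement Saver's Credit: €176,400 is at or below the €209,500 threshold, so the full €700 applies. Commuter Credit: €176,400 is at or below the €312,900 threshold, so the full €5,328 applies. total €700 + €5,328 = €6,028
Dania (€214,900): Retirement Saver's Credit: 9% of the €5,400 excess over €209,500 is €486; credit = €700 − €486 = €214. Commuter Credit: €214,900 is at or below the €312,900 threshold, so the full €5,328 applies. total €214 + €5,328 = €5,542
Difference: |€6,028 − €5,542| = €486.

€486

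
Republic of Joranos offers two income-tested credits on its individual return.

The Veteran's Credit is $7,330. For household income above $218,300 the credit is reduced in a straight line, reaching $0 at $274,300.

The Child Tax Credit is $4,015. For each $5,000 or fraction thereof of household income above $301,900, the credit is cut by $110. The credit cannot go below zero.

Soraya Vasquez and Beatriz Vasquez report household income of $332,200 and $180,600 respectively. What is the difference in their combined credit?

Soraya ($332,200): Veteran's Credit: $332,200 is at or above $274,300, so the credit is $0. Child Tax Credit: income exceeds $301,900 by $30,300, which is 7 full-or-partial $5,000 increments; reduction = 7 × $110 = $770, leaving $3,245. total $0 + $3,245 = $3,245
Beatriz ($180,600): Veteran's Credit: $180,600 is at or below the $218,300 threshold, so the full $7,330 applies. Child Tax Credit: $180,600 is at or below the $301,900 threshold, so the full $4,015 applies. total $7,330 + $4,015 = $11,345
Difference: |$3,245 − $11,345| = $8,100.

$8,100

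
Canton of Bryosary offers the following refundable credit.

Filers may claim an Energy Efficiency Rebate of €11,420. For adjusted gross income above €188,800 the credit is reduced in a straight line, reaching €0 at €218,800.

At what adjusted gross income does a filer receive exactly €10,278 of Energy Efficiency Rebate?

€191,800

€10,278 is 10,278/11,420 of the full €11,420, so 1,142/11,420 of the €30,000 range has been used: income = €188,800 + €30,000 × 1,142/11,420 = €191,800.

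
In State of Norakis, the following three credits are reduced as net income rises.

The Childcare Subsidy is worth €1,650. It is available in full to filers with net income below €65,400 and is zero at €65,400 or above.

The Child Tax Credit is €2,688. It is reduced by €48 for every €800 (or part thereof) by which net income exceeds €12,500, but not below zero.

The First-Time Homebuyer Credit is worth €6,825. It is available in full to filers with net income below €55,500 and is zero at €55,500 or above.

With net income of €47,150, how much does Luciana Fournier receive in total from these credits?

Childcare Subsidy: €47,150 is below the €65,400 cutoff, so the full €1,650 applies.
Child Tax Credit: income exceeds €12,500 by €34,650, which is 44 full-or-partial €800 increments; reduction = 44 × €48 = €2,112, leaving €576.
First-Time Homebuyer Credit: €47,150 is below the €55,500 cutoff, so the full €6,825 applies.
Total: €1,650 + €576 + €6,825 = €9,051.

€9,051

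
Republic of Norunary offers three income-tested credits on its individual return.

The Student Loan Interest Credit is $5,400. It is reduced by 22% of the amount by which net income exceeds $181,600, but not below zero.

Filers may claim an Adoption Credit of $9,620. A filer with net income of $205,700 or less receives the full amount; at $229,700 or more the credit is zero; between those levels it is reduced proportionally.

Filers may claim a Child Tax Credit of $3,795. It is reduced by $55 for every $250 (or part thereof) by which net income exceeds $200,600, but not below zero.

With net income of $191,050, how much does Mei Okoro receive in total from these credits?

Student Loan Interest Credit: 22% of the $9,450 excess over $181,600 is $2,079; credit = $5,400 − $2,079 = $3,321.
Adoption Credit: $191,050 is at or below the $205,700 threshold, so the full $9,620 applies.
Child Tax Credit: $191,050 is at or below the $200,600 threshold, so the full $3,795 applies.
Total: $3,321 + $9,620 + $3,795 = $16,736.

$16,736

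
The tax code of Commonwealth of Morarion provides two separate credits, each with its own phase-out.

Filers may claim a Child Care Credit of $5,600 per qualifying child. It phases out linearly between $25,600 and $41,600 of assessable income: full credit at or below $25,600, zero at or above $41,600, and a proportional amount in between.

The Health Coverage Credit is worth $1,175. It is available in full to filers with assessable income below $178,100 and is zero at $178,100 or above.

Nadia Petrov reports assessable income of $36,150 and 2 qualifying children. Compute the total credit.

Child Care Credit: base = 2 × $5,600 = $11,200. $36,150 is $10,550 into a $16,000 phase-out range, leaving 5,450/16,000 of the credit: $11,200 × 5,450/16,000 = $3,815.
Health Coverage Credit: $36,150 is below the $178,100 cutoff, so the full $1,175 applies.
Total: $3,815 + $1,175 = $4,990.

$4,990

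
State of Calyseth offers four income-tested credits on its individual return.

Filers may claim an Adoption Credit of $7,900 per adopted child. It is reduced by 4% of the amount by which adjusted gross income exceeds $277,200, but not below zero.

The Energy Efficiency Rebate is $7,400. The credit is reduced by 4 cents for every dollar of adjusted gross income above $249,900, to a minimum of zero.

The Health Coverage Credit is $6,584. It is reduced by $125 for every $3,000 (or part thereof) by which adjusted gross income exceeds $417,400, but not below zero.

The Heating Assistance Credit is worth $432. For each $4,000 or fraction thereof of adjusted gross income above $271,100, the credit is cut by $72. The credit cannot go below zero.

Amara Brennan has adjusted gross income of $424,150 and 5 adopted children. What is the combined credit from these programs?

Adoption Credit: base = 5 × $7,900 = $39,500. 4% of the $146,950 excess over $277,200 is $5,878; credit = $39,500 − $5,878 = $33,622.
Energy Efficiency Rebate: 4% of the $174,250 excess over $249,900 is $6,970; credit = $7,400 − $6,970 = $430.
Health Coverage Credit: income exceeds $417,400 by $6,750, which is 3 full-or-partial $3,000 increments; reduction = 3 × $125 = $375, leaving $6,209.
Heating Assistance Credit: income exceeds $271,100 by $153,050 → 39 increments × $72 = $2,808 ≥ base, so the credit is $0.
Total: $33,622 + $430 + $6,209 + $0 = $40,261.

$40,261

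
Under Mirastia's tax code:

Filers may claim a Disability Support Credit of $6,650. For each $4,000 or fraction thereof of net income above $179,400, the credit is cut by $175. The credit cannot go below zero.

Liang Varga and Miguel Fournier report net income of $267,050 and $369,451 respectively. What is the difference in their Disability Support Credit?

$2,800

Liang ($267,050): Disability Support Credit: income exceeds $179,400 by $87,650, which is 22 full-or-partial $4,000 increments; reduction = 22 × $175 = $3,850, leaving $2,800.
Miguel ($369,451): Disability Support Credit: income exceeds $179,400 by $190,051 → 48 increments × $175 = $8,400 ≥ base, so the credit is $0.
Difference: |$2,800 − $0| = $2,800.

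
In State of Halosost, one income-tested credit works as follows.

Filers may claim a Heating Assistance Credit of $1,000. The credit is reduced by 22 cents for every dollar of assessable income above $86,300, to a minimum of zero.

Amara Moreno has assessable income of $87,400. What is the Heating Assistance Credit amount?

$758

Heating Assistance Credit: 22% of the $1,100 excess over $86,300 is $242; credit = $1,000 − $242 = $758.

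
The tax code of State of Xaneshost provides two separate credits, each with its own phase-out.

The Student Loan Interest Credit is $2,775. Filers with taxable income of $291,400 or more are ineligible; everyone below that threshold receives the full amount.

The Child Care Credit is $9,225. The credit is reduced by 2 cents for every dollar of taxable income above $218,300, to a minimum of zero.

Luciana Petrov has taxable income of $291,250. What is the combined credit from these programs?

$10,541

Student Loan Interest Credit: $291,250 is below the $291,400 cutoff, so the full $2,775 applies.
Child Care Credit: 2% of the $72,950 excess over $218,300 is $1,459; credit = $9,225 − $1,459 = $7,766.
Total: $2,775 + $7,766 = $10,541.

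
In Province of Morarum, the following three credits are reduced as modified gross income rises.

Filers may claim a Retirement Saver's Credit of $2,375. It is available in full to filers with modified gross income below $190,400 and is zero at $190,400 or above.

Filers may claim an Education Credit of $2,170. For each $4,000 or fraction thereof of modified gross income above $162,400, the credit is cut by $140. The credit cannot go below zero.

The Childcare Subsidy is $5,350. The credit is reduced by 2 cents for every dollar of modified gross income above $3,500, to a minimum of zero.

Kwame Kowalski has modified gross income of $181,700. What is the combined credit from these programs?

Retirement Saver's Credit: $181,700 is below the $190,400 cutoff, so the full $2,375 applies.
Education Credit: income exceeds $162,400 by $19,300, which is 5 full-or-partial $4,000 increments; reduction = 5 × $140 = $700, leaving $1,470.
Childcare Subsidy: 2% of the $178,200 excess over $3,500 is $3,564; credit = $5,350 − $3,564 = $1,786.
Total: $2,375 + $1,470 + $1,786 = $5,631.

$5,631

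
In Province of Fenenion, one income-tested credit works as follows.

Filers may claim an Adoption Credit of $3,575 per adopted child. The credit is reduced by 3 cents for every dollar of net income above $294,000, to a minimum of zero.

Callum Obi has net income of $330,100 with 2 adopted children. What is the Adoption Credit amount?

Adoption Credit: base = 2 × $3,575 = $7,150. 3% of the $36,100 excess over $294,000 is $1,083; credit = $7,150 − $1,083 = $6,067.

$6,067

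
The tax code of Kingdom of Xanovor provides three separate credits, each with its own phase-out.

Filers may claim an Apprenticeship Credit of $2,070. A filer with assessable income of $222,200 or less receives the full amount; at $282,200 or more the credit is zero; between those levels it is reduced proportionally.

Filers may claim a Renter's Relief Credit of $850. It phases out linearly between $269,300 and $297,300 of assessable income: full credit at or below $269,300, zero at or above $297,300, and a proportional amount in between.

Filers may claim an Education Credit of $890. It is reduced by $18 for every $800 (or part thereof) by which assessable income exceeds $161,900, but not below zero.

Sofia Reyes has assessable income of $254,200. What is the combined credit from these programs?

Apprenticeship Credit: $254,200 is $32,000 into a $60,000 phase-out range, leaving 28,000/60,000 of the credit: $2,070 × 28,000/60,000 = $966.
Renter's Relief Credit: $254,200 is at or below the $269,300 threshold, so the full $850 applies.
Education Credit: income exceeds $161,900 by $92,300 → 116 increments × $18 = $2,088 ≥ base, so the credit is $0.
Total: $966 + $850 + $0 = $1,816.

$1,816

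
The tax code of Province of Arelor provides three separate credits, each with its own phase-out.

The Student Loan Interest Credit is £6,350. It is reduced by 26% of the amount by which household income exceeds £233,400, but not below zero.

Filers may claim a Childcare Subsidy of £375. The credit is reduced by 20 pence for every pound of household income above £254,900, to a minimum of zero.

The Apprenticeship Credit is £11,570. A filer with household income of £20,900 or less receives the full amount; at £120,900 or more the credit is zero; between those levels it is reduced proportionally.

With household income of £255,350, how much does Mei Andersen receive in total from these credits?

£928

Student Loan Interest Credit: 26% of the £21,950 excess over £233,400 is £5,707; credit = £6,350 − £5,707 = £643.
Childcare Subsidy: 20% of the £450 excess over £254,900 is £90; credit = £375 − £90 = £285.
Apprenticeship Credit: £255,350 is at or above £120,900, so the credit is £0.
Total: £643 + £285 + £0 = £928.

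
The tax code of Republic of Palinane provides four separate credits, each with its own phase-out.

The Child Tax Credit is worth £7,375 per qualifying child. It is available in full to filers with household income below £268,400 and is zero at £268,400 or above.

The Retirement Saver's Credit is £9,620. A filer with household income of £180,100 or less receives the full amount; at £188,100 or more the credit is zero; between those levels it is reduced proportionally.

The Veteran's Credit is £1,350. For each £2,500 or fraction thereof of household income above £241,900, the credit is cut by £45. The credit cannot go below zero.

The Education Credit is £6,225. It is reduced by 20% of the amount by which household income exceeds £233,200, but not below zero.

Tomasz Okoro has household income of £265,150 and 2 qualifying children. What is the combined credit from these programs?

£15,650

Child Tax Credit: base = 2 × £7,375 = £14,750. £265,150 is below the £268,400 cutoff, so the full £14,750 applies.
Retirement Saver's Credit: £265,150 is at or above £188,100, so the credit is £0.
Veteran's Credit: income exceeds £241,900 by £23,250, which is 10 full-or-partial £2,500 increments; reduction = 10 × £45 = £450, leaving £900.
Education Credit: 20% of the £31,950 excess over £233,200 is £6,390 ≥ base, so the credit is £0.
Total: £14,750 + £0 + £900 + £0 = £15,650.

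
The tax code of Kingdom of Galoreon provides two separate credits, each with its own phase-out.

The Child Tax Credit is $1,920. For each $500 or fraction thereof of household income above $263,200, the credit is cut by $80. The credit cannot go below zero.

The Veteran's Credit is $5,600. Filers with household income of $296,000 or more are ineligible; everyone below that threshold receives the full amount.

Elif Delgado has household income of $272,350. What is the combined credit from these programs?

$6,000

Child Tax Credit: income exceeds $263,200 by $9,150, which is 19 full-or-partial $500 increments; reduction = 19 × $80 = $1,520, leaving $400.
Veteran's Credit: $272,350 is below the $296,000 cutoff, so the full $5,600 applies.
Total: $400 + $5,600 = $6,000.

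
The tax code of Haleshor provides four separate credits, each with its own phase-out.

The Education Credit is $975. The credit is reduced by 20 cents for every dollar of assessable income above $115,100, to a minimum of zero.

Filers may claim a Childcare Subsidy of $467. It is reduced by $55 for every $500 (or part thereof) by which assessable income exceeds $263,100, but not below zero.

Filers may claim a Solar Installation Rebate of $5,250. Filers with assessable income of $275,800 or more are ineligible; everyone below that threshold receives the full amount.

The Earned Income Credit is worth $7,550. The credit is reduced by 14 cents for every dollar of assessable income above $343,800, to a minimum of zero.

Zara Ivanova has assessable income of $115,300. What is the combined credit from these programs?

$14,202

Education Credit: 20% of the $200 excess over $115,100 is $40; credit = $975 − $40 = $935.
Childcare Subsidy: $115,300 is at or below the $263,100 threshold, so the full $467 applies.
Solar Installation Rebate: $115,300 is below the $275,800 cutoff, so the full $5,250 applies.
Earned Income Credit: $115,300 is at or below the $343,800 threshold, so the full $7,550 applies.
Total: $935 + $467 + $5,250 + $7,550 = $14,202.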